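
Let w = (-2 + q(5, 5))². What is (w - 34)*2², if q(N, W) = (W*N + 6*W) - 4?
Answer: 9468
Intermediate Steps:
q(N, W) = -4 + 6*W + N*W (q(N, W) = (N*W + 6*W) - 4 = (6*W + N*W) - 4 = -4 + 6*W + N*W)
w = 2401 (w = (-2 + (-4 + 6*5 + 5*5))² = (-2 + (-4 + 30 + 25))² = (-2 + 51)² = 49² = 2401)
(w - 34)*2² = (2401 - 34)*2² = 2367*4 = 9468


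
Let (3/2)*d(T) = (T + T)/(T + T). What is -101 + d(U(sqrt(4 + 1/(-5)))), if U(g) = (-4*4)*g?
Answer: -301/3 ≈ -100.33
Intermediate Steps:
U(g) = -16*g
d(T) = 2/3 (d(T) = 2*((T + T)/(T + T))/3 = 2*((2*T)/((2*T)))/3 = 2*((2*T)*(1/(2*T)))/3 = (2/3)*1 = 2/3)
-101 + d(U(sqrt(4 + 1/(-5)))) = -101 + 2/3 = -301/3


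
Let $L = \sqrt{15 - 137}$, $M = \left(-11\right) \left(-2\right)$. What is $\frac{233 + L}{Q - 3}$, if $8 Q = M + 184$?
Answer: $\frac{932}{91} + \frac{4 i \sqrt{122}}{91} \approx 10.242 + 0.48551 i$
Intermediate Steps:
$M = 22$
$L = i \sqrt{122}$ ($L = \sqrt{-122} = i \sqrt{122} \approx 11.045 i$)
$Q = \frac{103}{4}$ ($Q = \frac{22 + 184}{8} = \frac{1}{8} \cdot 206 = \frac{103}{4} \approx 25.75$)
$\frac{233 + L}{Q - 3} = \frac{233 + i \sqrt{122}}{\frac{103}{4} - 3} = \frac{233 + i \sqrt{122}}{\frac{91}{4}} = \left(233 + i \sqrt{122}\right) \frac{4}{91} = \frac{932}{91} + \frac{4 i \sqrt{122}}{91}$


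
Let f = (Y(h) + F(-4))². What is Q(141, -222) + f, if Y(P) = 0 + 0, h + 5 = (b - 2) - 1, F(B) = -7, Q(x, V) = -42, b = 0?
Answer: 7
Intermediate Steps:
h = -8 (h = -5 + ((0 - 2) - 1) = -5 + (-2 - 1) = -5 - 3 = -8)
Y(P) = 0
f = 49 (f = (0 - 7)² = (-7)² = 49)
Q(141, -222) + f = -42 + 49 = 7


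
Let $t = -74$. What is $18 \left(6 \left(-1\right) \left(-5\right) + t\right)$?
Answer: $-792$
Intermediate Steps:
$18 \left(6 \left(-1\right) \left(-5\right) + t\right) = 18 \left(6 \left(-1\right) \left(-5\right) - 74\right) = 18 \left(\left(-6\right) \left(-5\right) - 74\right) = 18 \left(30 - 74\right) = 18 \left(-44\right) = -792$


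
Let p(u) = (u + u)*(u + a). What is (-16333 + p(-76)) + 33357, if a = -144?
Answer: 50464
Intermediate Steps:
p(u) = 2*u*(-144 + u) (p(u) = (u + u)*(u - 144) = (2*u)*(-144 + u) = 2*u*(-144 + u))
(-16333 + p(-76)) + 33357 = (-16333 + 2*(-76)*(-144 - 76)) + 33357 = (-16333 + 2*(-76)*(-220)) + 33357 = (-16333 + 33440) + 33357 = 17107 + 33357 = 50464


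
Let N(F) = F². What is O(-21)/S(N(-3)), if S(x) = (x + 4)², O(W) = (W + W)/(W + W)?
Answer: 1/169 ≈ 0.0059172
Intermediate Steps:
O(W) = 1 (O(W) = (2*W)/((2*W)) = (2*W)*(1/(2*W)) = 1)
S(x) = (4 + x)²
O(-21)/S(N(-3)) = 1/(4 + (-3)²)² = 1/(4 + 9)² = 1/13² = 1/169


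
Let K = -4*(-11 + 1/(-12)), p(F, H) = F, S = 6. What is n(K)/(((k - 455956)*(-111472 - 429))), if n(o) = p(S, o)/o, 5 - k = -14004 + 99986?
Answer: 18/8065498336189 ≈ 2.2317e-12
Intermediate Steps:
k = -85977 (k = 5 - (-14004 + 99986) = 5 - 1*85982 = 5 - 85982 = -85977)
K = 133/3 (K = -4*(-11 - 1/12) = -4*(-133/12) = 133/3 ≈ 44.333)
n(o) = 6/o
n(K)/(((k - 455956)*(-111472 - 429))) = (6/(133/3))/(((-85977 - 455956)*(-111472 - 429))) = (6*(3/133))/((-541933*(-111901))) = (18/133)/60642844633 = (18/133)*(1/60642844633) = 18/8065498336189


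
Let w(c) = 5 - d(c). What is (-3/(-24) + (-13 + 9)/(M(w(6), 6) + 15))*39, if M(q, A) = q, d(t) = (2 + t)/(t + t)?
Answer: -741/232 ≈ -3.1940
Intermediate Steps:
d(t) = (2 + t)/(2*t) (d(t) = (2 + t)/((2*t)) = (2 + t)*(1/(2*t)) = (2 + t)/(2*t))
w(c) = 5 - (2 + c)/(2*c)
(-3/(-24) + (-13 + 9)/(M(w(6), 6) + 15))*39 = (-3/(-24) + (-13 + 9)/((9/2 - 1/6) + 15))*39 = (-3*(-1/24) - 4/((9/2 - 1*1/6) + 15))*39 = (1/8 - 4/((9/2 - 1/6) + 15))*39 = (1/8 - 4/(13/3 + 15))*39 = (1/8 - 4/58/3)*39 = (1/8 - 4*3/58)*39 = (1/8 - 6/29)*39 = -19/232*39 = -741/232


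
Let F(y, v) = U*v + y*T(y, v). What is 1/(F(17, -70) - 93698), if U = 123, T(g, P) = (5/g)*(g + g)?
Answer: -1/102138 ≈ -9.7907e-6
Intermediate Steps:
T(g, P) = 10 (T(g, P) = (5/g)*(2*g) = 10)
F(y, v) = 10*y + 123*v (F(y, v) = 123*v + y*10 = 123*v + 10*y = 10*y + 123*v)
1/(F(17, -70) - 93698) = 1/((10*17 + 123*(-70)) - 93698) = 1/((170 - 8610) - 93698) = 1/(-8440 - 93698) = 1/(-102138) = -1/102138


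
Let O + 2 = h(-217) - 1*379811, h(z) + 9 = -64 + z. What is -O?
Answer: 380103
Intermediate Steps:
h(z) = -73 + z (h(z) = -9 + (-64 + z) = -73 + z)
O = -380103 (O = -2 + ((-73 - 217) - 1*379811) = -2 + (-290 - 379811) = -2 - 380101 = -380103)
-O = -1*(-380103) = 380103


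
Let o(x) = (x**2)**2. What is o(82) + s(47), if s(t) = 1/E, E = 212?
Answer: 9584981313/212 ≈ 4.5212e+7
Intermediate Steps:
o(x) = x**4
s(t) = 1/212
o(82) + s(47) = 82**4 + 1/212 = 45212176 + 1/212 = 9584981313/212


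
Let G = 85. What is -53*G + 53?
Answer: -4452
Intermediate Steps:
-53*G + 53 = -53*85 + 53 = -4505 + 53 = -4452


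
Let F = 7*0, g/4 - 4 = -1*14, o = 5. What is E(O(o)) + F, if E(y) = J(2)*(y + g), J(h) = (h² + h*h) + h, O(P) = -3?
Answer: -430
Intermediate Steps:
J(h) = h + 2*h² (J(h) = (h² + h²) + h = 2*h² + h = h + 2*h²)
g = -40 (g = 16 + 4*(-1*14) = 16 + 4*(-14) = 16 - 56 = -40)
E(y) = -400 + 10*y (E(y) = (2*(1 + 2*2))*(y - 40) = (2*(1 + 4))*(-40 + y) = (2*5)*(-40 + y) = 10*(-40 + y) = -400 + 10*y)
F = 0
E(O(o)) + F = (-400 + 10*(-3)) + 0 = (-400 - 30) + 0 = -430 + 0 = -430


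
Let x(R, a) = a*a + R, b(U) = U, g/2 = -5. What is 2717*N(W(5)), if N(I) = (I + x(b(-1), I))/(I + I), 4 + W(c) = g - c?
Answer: -48763/2 ≈ -24382.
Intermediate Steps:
g = -10 (g = 2*(-5) = -10)
x(R, a) = R + a² (x(R, a) = a² + R = R + a²)
W(c) = -14 - c (W(c) = -4 + (-10 - c) = -14 - c)
N(I) = (-1 + I + I²)/(2*I) (N(I) = (I + (-1 + I²))/(I + I) = (-1 + I + I²)/((2*I)) = (-1 + I + I²)*(1/(2*I)) = (-1 + I + I²)/(2*I))
2717*N(W(5)) = 2717*((-1 + (-14 - 1*5) + (-14 - 1*5)²)/(2*(-14 - 1*5))) = 2717*((-1 + (-14 - 5) + (-14 - 5)²)/(2*(-14 - 5))) = 2717*((½)*(-1 - 19 + (-19)²)/(-19)) = 2717*((½)*(-1/19)*(-1 - 19 + 361)) = 2717*((½)*(-1/19)*341) = 2717*(-341/38) = -48763/2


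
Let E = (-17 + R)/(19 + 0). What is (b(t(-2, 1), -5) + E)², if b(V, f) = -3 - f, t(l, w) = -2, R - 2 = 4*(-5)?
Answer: 9/361 ≈ 0.024931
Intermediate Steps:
R = -18 (R = 2 + 4*(-5) = 2 - 20 = -18)
E = -35/19 (E = (-17 - 18)/(19 + 0) = -35/19 ≈ -1.8421)
(b(t(-2, 1), -5) + E)² = ((-3 - 1*(-5)) - 35/19)² = ((-3 + 5) - 35/19)² = (2 - 35/19)² = (3/19)² = 9/361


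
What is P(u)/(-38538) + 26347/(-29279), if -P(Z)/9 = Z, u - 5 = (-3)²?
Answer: -56203974/62686339 ≈ -0.89659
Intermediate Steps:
u = 14 (u = 5 + (-3)² = 5 + 9 = 14)
P(Z) = -9*Z
P(u)/(-38538) + 26347/(-29279) = -9*14/(-38538) + 26347/(-29279) = -126*(-1/38538) + 26347*(-1/29279) = 7/2141 - 26347/29279 = -56203974/62686339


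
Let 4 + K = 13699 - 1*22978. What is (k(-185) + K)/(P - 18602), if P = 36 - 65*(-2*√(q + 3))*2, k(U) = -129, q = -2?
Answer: 4706/9153 ≈ 0.51415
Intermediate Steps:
K = -9283 (K = -4 + (13699 - 1*22978) = -4 + (13699 - 22978) = -4 - 9279 = -9283)
P = 296 (P = 36 - 65*(-2*√(-2 + 3))*2 = 36 - 65*(-2*√1)*2 = 36 - 65*(-2*1)*2 = 36 - (-130)*2 = 36 - 65*(-4) = 36 + 260 = 296)
(k(-185) + K)/(P - 18602) = (-129 - 9283)/(296 - 18602) = -9412/(-18306) = -9412*(-1/18306) = 4706/9153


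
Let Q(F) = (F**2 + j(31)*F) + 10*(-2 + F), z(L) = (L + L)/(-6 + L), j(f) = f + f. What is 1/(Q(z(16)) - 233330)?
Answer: -25/5827734 ≈ -4.2898e-6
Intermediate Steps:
j(f) = 2*f
z(L) = 2*L/(-6 + L) (z(L) = (2*L)/(-6 + L) = 2*L/(-6 + L))
Q(F) = -20 + F**2 + 72*F (Q(F) = (F**2 + (2*31)*F) + 10*(-2 + F) = (F**2 + 62*F) + (-20 + 10*F) = -20 + F**2 + 72*F)
1/(Q(z(16)) - 233330) = 1/((-20 + (2*16/(-6 + 16))**2 + 72*(2*16/(-6 + 16))) - 233330) = 1/((-20 + (2*16/10)**2 + 72*(2*16/10)) - 233330) = 1/((-20 + (2*16*(1/10))**2 + 72*(2*16*(1/10))) - 233330) = 1/((-20 + (16/5)**2 + 72*(16/5)) - 233330) = 1/((-20 + 256/25 + 1152/5) - 233330) = 1/(5516/25 - 233330) = 1/(-5827734/25) = -25/5827734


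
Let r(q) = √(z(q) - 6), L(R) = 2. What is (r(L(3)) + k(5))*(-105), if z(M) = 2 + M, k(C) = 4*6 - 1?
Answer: -2415 - 105*I*√2 ≈ -2415.0 - 148.49*I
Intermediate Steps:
k(C) = 23 (k(C) = 24 - 1 = 23)
r(q) = √(-4 + q) (r(q) = √((2 + q) - 6) = √(-4 + q))
(r(L(3)) + k(5))*(-105) = (√(-4 + 2) + 23)*(-105) = (√(-2) + 23)*(-105) = (I*√2 + 23)*(-105) = (23 + I*√2)*(-105) = -2415 - 105*I*√2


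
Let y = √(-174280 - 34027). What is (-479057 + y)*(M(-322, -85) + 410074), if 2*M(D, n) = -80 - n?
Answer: -392900035721/2 + 820153*I*√208307/2 ≈ -1.9645e+11 + 1.8716e+8*I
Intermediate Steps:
y = I*√208307 (y = √(-208307) = I*√208307 ≈ 456.41*I)
M(D, n) = -40 - n/2 (M(D, n) = (-80 - n)/2 = -40 - n/2)
(-479057 + y)*(M(-322, -85) + 410074) = (-479057 + I*√208307)*((-40 - ½*(-85)) + 410074) = (-479057 + I*√208307)*((-40 + 85/2) + 410074) = (-479057 + I*√208307)*(5/2 + 410074) = (-479057 + I*√208307)*(820153/2) = -392900035721/2 + 820153*I*√208307/2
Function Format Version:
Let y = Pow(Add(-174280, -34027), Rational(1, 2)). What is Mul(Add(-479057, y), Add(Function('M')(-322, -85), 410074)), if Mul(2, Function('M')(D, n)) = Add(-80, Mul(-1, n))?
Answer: Add(Rational(-392900035721, 2), Mul(Rational(820153, 2), I, Pow(208307, Rational(1, 2)))) ≈ Add(-1.9645e+11, Mul(1.8716e+8, I))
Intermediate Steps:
y = Mul(I, Pow(208307, Rational(1, 2))) (y = Pow(-208307, Rational(1, 2)) = Mul(I, Pow(208307, Rational(1, 2))) ≈ Mul(456.41, I))
Function('M')(D, n) = Add(-40, Mul(Rational(-1, 2), n)) (Function('M')(D, n) = Mul(Rational(1, 2), Add(-80, Mul(-1, n))) = Add(-40, Mul(Rational(-1, 2), n)))
Mul(Add(-479057, y), Add(Function('M')(-322, -85), 410074)) = Mul(Add(-479057, Mul(I, Pow(208307, Rational(1, 2)))), Add(Add(-40, Mul(Rational(-1, 2), -85)), 410074)) = Mul(Add(-479057, Mul(I, Pow(208307, Rational(1, 2)))), Add(Add(-40, Rational(85, 2)), 410074)) = Mul(Add(-479057, Mul(I, Pow(208307, Rational(1, 2)))), Add(Rational(5, 2), 410074)) = Mul(Add(-479057, Mul(I, Pow(208307, Rational(1, 2)))), Rational(820153, 2)) = Add(Rational(-392900035721, 2), Mul(Rational(820153, 2), I, Pow(208307, Rational(1, 2))))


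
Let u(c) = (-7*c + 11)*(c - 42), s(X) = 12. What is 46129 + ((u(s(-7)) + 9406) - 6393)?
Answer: 51332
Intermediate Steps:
u(c) = (-42 + c)*(11 - 7*c) (u(c) = (11 - 7*c)*(-42 + c) = (-42 + c)*(11 - 7*c))
46129 + ((u(s(-7)) + 9406) - 6393) = 46129 + (((-462 - 7*12² + 305*12) + 9406) - 6393) = 46129 + (((-462 - 7*144 + 3660) + 9406) - 6393) = 46129 + (((-462 - 1008 + 3660) + 9406) - 6393) = 46129 + ((2190 + 9406) - 6393) = 46129 + (11596 - 6393) = 46129 + 5203 = 51332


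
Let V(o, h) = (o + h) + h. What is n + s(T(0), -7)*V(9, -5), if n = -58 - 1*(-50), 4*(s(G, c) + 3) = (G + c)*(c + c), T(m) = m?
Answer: -59/2 ≈ -29.500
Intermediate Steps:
V(o, h) = o + 2*h (V(o, h) = (h + o) + h = o + 2*h)
s(G, c) = -3 + c*(G + c)/2 (s(G, c) = -3 + ((G + c)*(c + c))/4 = -3 + ((G + c)*(2*c))/4 = -3 + (2*c*(G + c))/4 = -3 + c*(G + c)/2)
n = -8 (n = -58 + 50 = -8)
n + s(T(0), -7)*V(9, -5) = -8 + (-3 + (½)*(-7)² + (½)*0*(-7))*(9 + 2*(-5)) = -8 + (-3 + (½)*49 + 0)*(9 - 10) = -8 + (-3 + 49/2 + 0)*(-1) = -8 + (43/2)*(-1) = -8 - 43/2 = -59/2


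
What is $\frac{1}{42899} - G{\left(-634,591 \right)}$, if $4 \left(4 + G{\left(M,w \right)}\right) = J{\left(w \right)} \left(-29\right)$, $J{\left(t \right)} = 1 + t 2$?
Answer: $\frac{1472422381}{171596} \approx 8580.8$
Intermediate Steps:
$J{\left(t \right)} = 1 + 2 t$
$G{\left(M,w \right)} = - \frac{45}{4} - \frac{29 w}{2}$ ($G{\left(M,w \right)} = -4 + \frac{\left(1 + 2 w\right) \left(-29\right)}{4} = -4 + \frac{-29 - 58 w}{4} = -4 - \left(\frac{29}{4} + \frac{29 w}{2}\right) = - \frac{45}{4} - \frac{29 w}{2}$)
$\frac{1}{42899} - G{\left(-634,591 \right)} = \frac{1}{42899} - \left(- \frac{45}{4} - \frac{17139}{2}\right) = \frac{1}{42899} - - \frac{34323}{4} = \frac{1}{42899} + \frac{34323}{4} = \frac{1472422381}{171596}$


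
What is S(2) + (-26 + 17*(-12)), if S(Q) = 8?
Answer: -222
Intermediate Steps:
S(2) + (-26 + 17*(-12)) = 8 + (-26 + 17*(-12)) = 8 + (-26 - 204) = 8 - 230 = -222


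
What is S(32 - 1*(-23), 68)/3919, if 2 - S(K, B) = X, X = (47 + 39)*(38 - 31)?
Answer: -600/3919 ≈ -0.15310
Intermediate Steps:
X = 602 (X = 86*7 = 602)
S(K, B) = -600 (S(K, B) = 2 - 1*602 = 2 - 602 = -600)
S(32 - 1*(-23), 68)/3919 = -600/3919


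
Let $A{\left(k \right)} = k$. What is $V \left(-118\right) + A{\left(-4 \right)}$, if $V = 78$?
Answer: $-9208$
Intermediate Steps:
$V \left(-118\right) + A{\left(-4 \right)} = 78 \left(-118\right) - 4 = -9204 - 4 = -9208$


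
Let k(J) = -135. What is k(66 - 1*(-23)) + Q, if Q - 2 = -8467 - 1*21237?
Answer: -29837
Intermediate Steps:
Q = -29702 (Q = 2 + (-8467 - 1*21237) = 2 + (-8467 - 21237) = 2 - 29704 = -29702)
k(66 - 1*(-23)) + Q = -135 - 29702 = -29837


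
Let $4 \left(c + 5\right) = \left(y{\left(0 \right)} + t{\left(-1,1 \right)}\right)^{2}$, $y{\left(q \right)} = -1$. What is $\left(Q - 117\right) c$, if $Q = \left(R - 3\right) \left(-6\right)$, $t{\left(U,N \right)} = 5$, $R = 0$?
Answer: $99$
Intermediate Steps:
$Q = 18$ ($Q = \left(0 - 3\right) \left(-6\right) = \left(-3\right) \left(-6\right) = 18$)
$c = -1$ ($c = -5 + \frac{\left(-1 + 5\right)^{2}}{4} = -5 + \frac{4^{2}}{4} = -5 + \frac{1}{4} \cdot 16 = -5 + 4 = -1$)
$\left(Q - 117\right) c = \left(18 - 117\right) \left(-1\right) = \left(-99\right) \left(-1\right) = 99$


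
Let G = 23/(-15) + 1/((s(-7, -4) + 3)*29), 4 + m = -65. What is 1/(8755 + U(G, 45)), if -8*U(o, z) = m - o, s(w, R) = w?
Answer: 13920/121986977 ≈ 0.00011411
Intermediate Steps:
m = -69 (m = -4 - 65 = -69)
G = -2683/1740 (G = 23/(-15) + 1/((-7 + 3)*29) = 23*(-1/15) + (1/29)/(-4) = -23/15 - ¼*1/29 = -23/15 - 1/116 = -2683/1740 ≈ -1.5420)
U(o, z) = 69/8 + o/8 (U(o, z) = -(-69 - o)/8 = 69/8 + o/8)
1/(8755 + U(G, 45)) = 1/(8755 + (69/8 + (⅛)*(-2683/1740))) = 1/(8755 + (69/8 - 2683/13920)) = 1/(8755 + 117377/13920) = 1/(121986977/13920) = 13920/121986977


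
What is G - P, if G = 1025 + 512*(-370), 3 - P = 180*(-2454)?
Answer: -630138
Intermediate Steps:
P = 441723 (P = 3 - 180*(-2454) = 3 - 1*(-441720) = 3 + 441720 = 441723)
G = -188415 (G = 1025 - 189440 = -188415)
G - P = -188415 - 1*441723 = -188415 - 441723 = -630138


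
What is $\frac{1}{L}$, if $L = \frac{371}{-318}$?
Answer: $- \frac{6}{7} \approx -0.85714$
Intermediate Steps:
$L = - \frac{7}{6}$ ($L = 371 \left(- \frac{1}{318}\right) = - \frac{7}{6} \approx -1.1667$)
$\frac{1}{L} = \frac{1}{- \frac{7}{6}} = - \frac{6}{7}$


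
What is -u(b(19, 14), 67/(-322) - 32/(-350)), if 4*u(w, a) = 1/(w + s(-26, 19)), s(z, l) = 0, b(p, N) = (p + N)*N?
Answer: -1/1848 ≈ -0.00054113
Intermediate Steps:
b(p, N) = N*(N + p) (b(p, N) = (N + p)*N = N*(N + p))
u(w, a) = 1/(4*w) (u(w, a) = 1/(4*(w + 0)) = 1/(4*w))
-u(b(19, 14), 67/(-322) - 32/(-350)) = -1/(4*(14*(14 + 19))) = -1/(4*(14*33)) = -1/(4*462) = -1*1/1848 = -1/1848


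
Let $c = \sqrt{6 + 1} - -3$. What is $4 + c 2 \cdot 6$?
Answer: $40 + 12 \sqrt{7} \approx 71.749$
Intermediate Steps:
$c = 3 + \sqrt{7}$ ($c = \sqrt{7} + 3 = 3 + \sqrt{7} \approx 5.6458$)
$4 + c 2 \cdot 6 = 4 + \left(3 + \sqrt{7}\right) 2 \cdot 6 = 4 + \left(3 + \sqrt{7}\right) 12 = 4 + \left(36 + 12 \sqrt{7}\right) = 40 + 12 \sqrt{7}$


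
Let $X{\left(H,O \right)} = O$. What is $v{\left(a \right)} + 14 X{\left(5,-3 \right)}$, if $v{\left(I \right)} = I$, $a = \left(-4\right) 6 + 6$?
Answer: $-60$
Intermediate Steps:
$a = -18$ ($a = -24 + 6 = -18$)
$v{\left(a \right)} + 14 X{\left(5,-3 \right)} = -18 + 14 \left(-3\right) = -18 - 42 = -60$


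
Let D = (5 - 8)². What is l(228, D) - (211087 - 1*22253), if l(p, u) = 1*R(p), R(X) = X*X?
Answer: -136850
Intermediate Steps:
R(X) = X²
D = 9 (D = (-3)² = 9)
l(p, u) = p² (l(p, u) = 1*p² = p²)
l(228, D) - (211087 - 1*22253) = 228² - (211087 - 1*22253) = 51984 - (211087 - 22253) = 51984 - 1*188834 = 51984 - 188834 = -136850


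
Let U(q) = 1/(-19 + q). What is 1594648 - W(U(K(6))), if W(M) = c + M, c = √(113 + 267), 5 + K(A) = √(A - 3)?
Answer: 304577776/191 - 2*√95 + √3/573 ≈ 1.5946e+6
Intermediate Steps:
K(A) = -5 + √(-3 + A) (K(A) = -5 + √(A - 3) = -5 + √(-3 + A))
c = 2*√95 (c = √380 = 2*√95 ≈ 19.494)
W(M) = M + 2*√95 (W(M) = 2*√95 + M = M + 2*√95)
1594648 - W(U(K(6))) = 1594648 - (1/(-19 + (-5 + √(-3 + 6))) + 2*√95) = 1594648 - (1/(-19 + (-5 + √3)) + 2*√95) = 1594648 - (1/(-24 + √3) + 2*√95) = 1594648 + (-1/(-24 + √3) - 2*√95) = 1594648 - 1/(-24 + √3) - 2*√95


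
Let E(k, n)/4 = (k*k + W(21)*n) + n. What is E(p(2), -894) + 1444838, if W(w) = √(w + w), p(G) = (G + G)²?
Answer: 1442286 - 3576*√42 ≈ 1.4191e+6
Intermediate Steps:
p(G) = 4*G² (p(G) = (2*G)² = 4*G²)
W(w) = √2*√w (W(w) = √(2*w) = √2*√w)
E(k, n) = 4*n + 4*k² + 4*n*√42 (E(k, n) = 4*((k*k + (√2*√21)*n) + n) = 4*((k² + √42*n) + n) = 4*((k² + n*√42) + n) = 4*(n + k² + n*√42) = 4*n + 4*k² + 4*n*√42)
E(p(2), -894) + 1444838 = (4*(-894) + 4*(4*2²)² + 4*(-894)*√42) + 1444838 = (-3576 + 4*(4*4)² - 3576*√42) + 1444838 = (-3576 + 4*16² - 3576*√42) + 1444838 = (-3576 + 4*256 - 3576*√42) + 1444838 = (-3576 + 1024 - 3576*√42) + 1444838 = (-2552 - 3576*√42) + 1444838 = 1442286 - 3576*√42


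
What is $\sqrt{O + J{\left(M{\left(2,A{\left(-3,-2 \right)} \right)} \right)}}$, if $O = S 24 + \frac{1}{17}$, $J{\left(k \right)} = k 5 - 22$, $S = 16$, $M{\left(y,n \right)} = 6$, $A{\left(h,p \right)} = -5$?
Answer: $\frac{\sqrt{113305}}{17} \approx 19.8$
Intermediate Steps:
$J{\left(k \right)} = -22 + 5 k$ ($J{\left(k \right)} = 5 k - 22 = -22 + 5 k$)
$O = \frac{6529}{17}$ ($O = 16 \cdot 24 + \frac{1}{17} = 384 + \frac{1}{17} = \frac{6529}{17} \approx 384.06$)
$\sqrt{O + J{\left(M{\left(2,A{\left(-3,-2 \right)} \right)} \right)}} = \sqrt{\frac{6529}{17} + \left(-22 + 5 \cdot 6\right)} = \sqrt{\frac{6529}{17} + \left(-22 + 30\right)} = \sqrt{\frac{6529}{17} + 8} = \sqrt{\frac{6665}{17}} = \frac{\sqrt{113305}}{17}$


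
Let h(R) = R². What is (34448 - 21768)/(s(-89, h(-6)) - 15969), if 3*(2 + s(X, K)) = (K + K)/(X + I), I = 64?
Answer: -317000/399299 ≈ -0.79389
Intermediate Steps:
s(X, K) = -2 + 2*K/(3*(64 + X)) (s(X, K) = -2 + ((K + K)/(X + 64))/3 = -2 + ((2*K)/(64 + X))/3 = -2 + (2*K/(64 + X))/3 = -2 + 2*K/(3*(64 + X)))
(34448 - 21768)/(s(-89, h(-6)) - 15969) = (34448 - 21768)/(2*(-192 + (-6)² - 3*(-89))/(3*(64 - 89)) - 15969) = 12680/((⅔)*(-192 + 36 + 267)/(-25) - 15969) = 12680/((⅔)*(-1/25)*111 - 15969) = 12680/(-74/25 - 15969) = 12680/(-399299/25) = 12680*(-25/399299) = -317000/399299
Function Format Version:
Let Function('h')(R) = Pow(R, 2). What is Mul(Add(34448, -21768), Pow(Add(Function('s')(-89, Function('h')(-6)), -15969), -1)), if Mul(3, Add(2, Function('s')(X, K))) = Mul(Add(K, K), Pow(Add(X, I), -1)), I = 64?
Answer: Rational(-317000, 399299) ≈ -0.79389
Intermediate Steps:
Function('s')(X, K) = Add(-2, Mul(Rational(2, 3), K, Pow(Add(64, X), -1))) (Function('s')(X, K) = Add(-2, Mul(Rational(1, 3), Mul(Add(K, K), Pow(Add(X, 64), -1)))) = Add(-2, Mul(Rational(1, 3), Mul(Mul(2, K), Pow(Add(64, X), -1)))) = Add(-2, Mul(Rational(1, 3), Mul(2, K, Pow(Add(64, X), -1)))) = Add(-2, Mul(Rational(2, 3), K, Pow(Add(64, X), -1))))
Mul(Add(34448, -21768), Pow(Add(Function('s')(-89, Function('h')(-6)), -15969), -1)) = Mul(Add(34448, -21768), Pow(Add(Mul(Rational(2, 3), Pow(Add(64, -89), -1), Add(-192, Pow(-6, 2), Mul(-3, -89))), -15969), -1)) = Mul(12680, Pow(Add(Mul(Rational(2, 3), Pow(-25, -1), Add(-192, 36, 267)), -15969), -1)) = Mul(12680, Pow(Add(Mul(Rational(2, 3), Rational(-1, 25), 111), -15969), -1)) = Mul(12680, Pow(Add(Rational(-74, 25), -15969), -1)) = Mul(12680, Pow(Rational(-399299, 25), -1)) = Mul(12680, Rational(-25, 399299)) = Rational(-317000, 399299)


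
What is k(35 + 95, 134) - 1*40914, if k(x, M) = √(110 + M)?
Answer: -40914 + 2*√61 ≈ -40898.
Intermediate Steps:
k(35 + 95, 134) - 1*40914 = √(110 + 134) - 1*40914 = √244 - 40914 = 2*√61 - 40914 = -40914 + 2*√61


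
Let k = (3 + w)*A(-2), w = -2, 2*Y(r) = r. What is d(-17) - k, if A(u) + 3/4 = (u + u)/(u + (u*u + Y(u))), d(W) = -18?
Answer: -53/4 ≈ -13.250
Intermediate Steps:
Y(r) = r/2
A(u) = -¾ + 2*u/(u² + 3*u/2) (A(u) = -¾ + (u + u)/(u + (u*u + u/2)) = -¾ + (2*u)/(u + (u² + u/2)) = -¾ + (2*u)/(u² + 3*u/2) = -¾ + 2*u/(u² + 3*u/2))
k = -19/4 (k = (3 - 2)*((7 - 6*(-2))/(4*(3 + 2*(-2)))) = 1*((7 + 12)/(4*(3 - 4))) = 1*((¼)*19/(-1)) = 1*((¼)*(-1)*19) = 1*(-19/4) = -19/4 ≈ -4.7500)
d(-17) - k = -18 - 1*(-19/4) = -18 + 19/4 = -53/4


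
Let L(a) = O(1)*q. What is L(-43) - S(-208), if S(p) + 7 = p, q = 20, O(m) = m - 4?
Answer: 155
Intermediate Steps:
O(m) = -4 + m
L(a) = -60 (L(a) = (-4 + 1)*20 = -3*20 = -60)
S(p) = -7 + p
L(-43) - S(-208) = -60 - (-7 - 208) = -60 - 1*(-215) = -60 + 215 = 155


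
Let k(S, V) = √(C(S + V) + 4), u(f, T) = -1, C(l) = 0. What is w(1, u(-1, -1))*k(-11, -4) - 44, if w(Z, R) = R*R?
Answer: -42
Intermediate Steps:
k(S, V) = 2 (k(S, V) = √(0 + 4) = √4 = 2)
w(Z, R) = R²
w(1, u(-1, -1))*k(-11, -4) - 44 = (-1)²*2 - 44 = 1*2 - 44 = 2 - 44 = -42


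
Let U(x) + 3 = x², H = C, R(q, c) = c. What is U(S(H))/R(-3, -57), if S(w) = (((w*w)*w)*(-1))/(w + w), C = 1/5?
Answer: 7499/142500 ≈ 0.052625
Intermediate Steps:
C = ⅕ ≈ 0.20000
H = ⅕ ≈ 0.20000
S(w) = -w²/2 (S(w) = ((w²*w)*(-1))/((2*w)) = (w³*(-1))*(1/(2*w)) = (-w³)*(1/(2*w)) = -w²/2)
U(x) = -3 + x²
U(S(H))/R(-3, -57) = (-3 + (-(⅕)²/2)²)/(-57) = (-3 + (-½*1/25)²)*(-1/57) = (-3 + (-1/50)²)*(-1/57) = (-3 + 1/2500)*(-1/57) = -7499/2500*(-1/57) = 7499/142500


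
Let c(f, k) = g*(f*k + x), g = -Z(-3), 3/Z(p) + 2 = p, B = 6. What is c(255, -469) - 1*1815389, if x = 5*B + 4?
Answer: -9435628/5 ≈ -1.8871e+6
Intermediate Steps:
Z(p) = 3/(-2 + p)
x = 34 (x = 5*6 + 4 = 30 + 4 = 34)
g = ⅗ (g = -3/(-2 - 3) = -3/(-5) = -3*(-1)/5 = -1*(-⅗) = ⅗ ≈ 0.60000)
c(f, k) = 102/5 + 3*f*k/5 (c(f, k) = 3*(f*k + 34)/5 = 3*(34 + f*k)/5 = 102/5 + 3*f*k/5)
c(255, -469) - 1*1815389 = (102/5 + (⅗)*255*(-469)) - 1*1815389 = (102/5 - 71757) - 1815389 = -358683/5 - 1815389 = -9435628/5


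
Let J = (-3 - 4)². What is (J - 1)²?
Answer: 2304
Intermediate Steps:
J = 49 (J = (-7)² = 49)
(J - 1)² = (49 - 1)² = 48² = 2304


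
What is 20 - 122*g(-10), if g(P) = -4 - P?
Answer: -712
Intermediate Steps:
20 - 122*g(-10) = 20 - 122*(-4 - 1*(-10)) = 20 - 122*(-4 + 10) = 20 - 122*6 = 20 - 732 = -712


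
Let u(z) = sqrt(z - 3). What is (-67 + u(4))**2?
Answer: 4356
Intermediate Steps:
u(z) = sqrt(-3 + z)
(-67 + u(4))**2 = (-67 + sqrt(-3 + 4))**2 = (-67 + sqrt(1))**2 = (-67 + 1)**2 = (-66)**2 = 4356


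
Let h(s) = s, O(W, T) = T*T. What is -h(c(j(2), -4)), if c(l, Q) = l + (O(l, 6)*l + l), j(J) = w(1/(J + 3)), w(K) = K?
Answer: -38/5 ≈ -7.6000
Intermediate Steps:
O(W, T) = T**2
j(J) = 1/(3 + J) (j(J) = 1/(J + 3) = 1/(3 + J))
c(l, Q) = 38*l (c(l, Q) = l + (6**2*l + l) = l + (36*l + l) = l + 37*l = 38*l)
-h(c(j(2), -4)) = -38/(3 + 2) = -38/5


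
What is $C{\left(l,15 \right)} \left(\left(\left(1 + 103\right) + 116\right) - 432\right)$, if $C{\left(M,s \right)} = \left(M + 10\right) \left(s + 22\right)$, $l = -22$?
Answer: $94128$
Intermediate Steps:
$C{\left(M,s \right)} = \left(10 + M\right) \left(22 + s\right)$
$C{\left(l,15 \right)} \left(\left(\left(1 + 103\right) + 116\right) - 432\right) = \left(220 + 10 \cdot 15 + 22 \left(-22\right) - 330\right) \left(\left(\left(1 + 103\right) + 116\right) - 432\right) = \left(220 + 150 - 484 - 330\right) \left(\left(104 + 116\right) - 432\right) = - 444 \left(220 - 432\right) = \left(-444\right) \left(-212\right) = 94128$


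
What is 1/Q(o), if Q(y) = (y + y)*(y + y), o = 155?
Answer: 1/96100 ≈ 1.0406e-5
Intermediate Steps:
Q(y) = 4*y² (Q(y) = (2*y)*(2*y) = 4*y²)
1/Q(o) = 1/(4*155²) = 1/(4*24025) = 1/96100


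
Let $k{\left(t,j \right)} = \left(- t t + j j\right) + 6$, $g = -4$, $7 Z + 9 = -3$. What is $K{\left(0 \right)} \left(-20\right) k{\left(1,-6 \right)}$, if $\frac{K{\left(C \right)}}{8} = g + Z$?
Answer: $\frac{262400}{7} \approx 37486.0$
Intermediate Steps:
$Z = - \frac{12}{7}$ ($Z = - \frac{9}{7} + \frac{1}{7} \left(-3\right) = - \frac{9}{7} - \frac{3}{7} = - \frac{12}{7} \approx -1.7143$)
$k{\left(t,j \right)} = 6 + j^{2} - t^{2}$ ($k{\left(t,j \right)} = \left(- t^{2} + j^{2}\right) + 6 = \left(j^{2} - t^{2}\right) + 6 = 6 + j^{2} - t^{2}$)
$K{\left(C \right)} = - \frac{320}{7}$ ($K{\left(C \right)} = 8 \left(-4 - \frac{12}{7}\right) = 8 \left(- \frac{40}{7}\right) = - \frac{320}{7}$)
$K{\left(0 \right)} \left(-20\right) k{\left(1,-6 \right)} = \left(- \frac{320}{7}\right) \left(-20\right) \left(6 + \left(-6\right)^{2} - 1^{2}\right) = \frac{6400 \left(6 + 36 - 1\right)}{7} = \frac{6400}{7} \cdot 41 = \frac{262400}{7}$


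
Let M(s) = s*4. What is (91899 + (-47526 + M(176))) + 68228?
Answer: 113305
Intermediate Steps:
M(s) = 4*s
(91899 + (-47526 + M(176))) + 68228 = (91899 + (-47526 + 4*176)) + 68228 = (91899 + (-47526 + 704)) + 68228 = (91899 - 46822) + 68228 = 45077 + 68228 = 113305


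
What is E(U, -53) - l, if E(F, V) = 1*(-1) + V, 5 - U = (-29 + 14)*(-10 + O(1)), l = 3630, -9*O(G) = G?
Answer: -3684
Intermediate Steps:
O(G) = -G/9
U = -440/3 (U = 5 - (-29 + 14)*(-10 - 1/9*1) = 5 - (-15)*(-10 - 1/9) = 5 - (-15)*(-91)/9 = 5 - 1*455/3 = 5 - 455/3 = -440/3 ≈ -146.67)
E(F, V) = -1 + V
E(U, -53) - l = (-1 - 53) - 1*3630 = -54 - 3630 = -3684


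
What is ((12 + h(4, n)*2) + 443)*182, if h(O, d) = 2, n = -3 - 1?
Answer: 83538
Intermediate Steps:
n = -4
((12 + h(4, n)*2) + 443)*182 = ((12 + 2*2) + 443)*182 = ((12 + 4) + 443)*182 = (16 + 443)*182 = 459*182 = 83538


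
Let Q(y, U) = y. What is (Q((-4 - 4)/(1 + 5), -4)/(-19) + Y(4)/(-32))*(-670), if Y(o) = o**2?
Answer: 16415/57 ≈ 287.98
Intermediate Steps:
(Q((-4 - 4)/(1 + 5), -4)/(-19) + Y(4)/(-32))*(-670) = (((-4 - 4)/(1 + 5))/(-19) + 4**2/(-32))*(-670) = (-8/6*(-1/19) + 16*(-1/32))*(-670) = (-8*1/6*(-1/19) - 1/2)*(-670) = (-4/3*(-1/19) - 1/2)*(-670) = (4/57 - 1/2)*(-670) = -49/114*(-670) = 16415/57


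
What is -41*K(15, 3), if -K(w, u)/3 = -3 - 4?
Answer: -861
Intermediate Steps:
K(w, u) = 21 (K(w, u) = -3*(-3 - 4) = -3*(-7) = 21)
-41*K(15, 3) = -41*21 = -861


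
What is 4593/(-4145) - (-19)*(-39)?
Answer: -3076038/4145 ≈ -742.11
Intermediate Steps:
4593/(-4145) - (-19)*(-39) = 4593*(-1/4145) - 1*741 = -4593/4145 - 741 = -3076038/4145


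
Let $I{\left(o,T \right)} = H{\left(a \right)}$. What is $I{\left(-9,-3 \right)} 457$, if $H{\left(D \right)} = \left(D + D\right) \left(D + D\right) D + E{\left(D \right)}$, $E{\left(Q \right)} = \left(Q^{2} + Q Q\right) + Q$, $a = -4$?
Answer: $-104196$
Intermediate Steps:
$E{\left(Q \right)} = Q + 2 Q^{2}$ ($E{\left(Q \right)} = \left(Q^{2} + Q^{2}\right) + Q = 2 Q^{2} + Q = Q + 2 Q^{2}$)
$H{\left(D \right)} = 4 D^{3} + D \left(1 + 2 D\right)$ ($H{\left(D \right)} = \left(D + D\right) \left(D + D\right) D + D \left(1 + 2 D\right) = 2 D 2 D D + D \left(1 + 2 D\right) = 4 D^{2} D + D \left(1 + 2 D\right) = 4 D^{3} + D \left(1 + 2 D\right)$)
$I{\left(o,T \right)} = -228$ ($I{\left(o,T \right)} = - 4 \left(1 + 2 \left(-4\right) + 4 \left(-4\right)^{2}\right) = - 4 \left(1 - 8 + 4 \cdot 16\right) = - 4 \left(1 - 8 + 64\right) = \left(-4\right) 57 = -228$)
$I{\left(-9,-3 \right)} 457 = \left(-228\right) 457 = -104196$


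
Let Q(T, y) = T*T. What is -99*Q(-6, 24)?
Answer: -3564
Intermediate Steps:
Q(T, y) = T²
-99*Q(-6, 24) = -99*(-6)² = -99*36 = -3564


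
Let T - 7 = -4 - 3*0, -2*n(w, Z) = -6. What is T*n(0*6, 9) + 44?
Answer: 53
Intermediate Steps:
n(w, Z) = 3 (n(w, Z) = -½*(-6) = 3)
T = 3 (T = 7 + (-4 - 3*0) = 7 + (-4 + 0) = 7 - 4 = 3)
T*n(0*6, 9) + 44 = 3*3 + 44 = 9 + 44 = 53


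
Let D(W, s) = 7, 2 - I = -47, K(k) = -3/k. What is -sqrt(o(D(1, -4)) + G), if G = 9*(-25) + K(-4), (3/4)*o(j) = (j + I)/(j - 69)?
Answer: -I*sqrt(7799817)/186 ≈ -15.015*I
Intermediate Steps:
I = 49 (I = 2 - 1*(-47) = 2 + 47 = 49)
o(j) = 4*(49 + j)/(3*(-69 + j)) (o(j) = 4*((j + 49)/(j - 69))/3 = 4*((49 + j)/(-69 + j))/3 = 4*(49 + j)/(3*(-69 + j)))
G = -897/4 (G = 9*(-25) - 3/(-4) = -225 - 3*(-1/4) = -225 + 3/4 = -897/4 ≈ -224.25)
-sqrt(o(D(1, -4)) + G) = -sqrt(4*(49 + 7)/(3*(-69 + 7)) - 897/4) = -sqrt((4/3)*56/(-62) - 897/4) = -sqrt((4/3)*(-1/62)*56 - 897/4) = -sqrt(-112/93 - 897/4) = -sqrt(-83869/372) = -I*sqrt(7799817)/186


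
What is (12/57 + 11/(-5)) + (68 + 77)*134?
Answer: 1845661/95 ≈ 19428.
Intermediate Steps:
(12/57 + 11/(-5)) + (68 + 77)*134 = (12*(1/57) + 11*(-1/5)) + 145*134 = (4/19 - 11/5) + 19430 = -189/95 + 19430 = 1845661/95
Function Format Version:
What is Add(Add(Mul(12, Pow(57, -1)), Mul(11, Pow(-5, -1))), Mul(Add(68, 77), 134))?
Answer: Rational(1845661, 95) ≈ 19428.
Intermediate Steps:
Add(Add(Mul(12, Pow(57, -1)), Mul(11, Pow(-5, -1))), Mul(Add(68, 77), 134)) = Add(Add(Mul(12, Rational(1, 57)), Mul(11, Rational(-1, 5))), Mul(145, 134)) = Add(Add(Rational(4, 19), Rational(-11, 5)), 19430) = Add(Rational(-189, 95), 19430) = Rational(1845661, 95)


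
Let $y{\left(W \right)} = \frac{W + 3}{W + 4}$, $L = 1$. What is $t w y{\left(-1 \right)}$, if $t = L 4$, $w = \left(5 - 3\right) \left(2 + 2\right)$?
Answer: $\frac{64}{3} \approx 21.333$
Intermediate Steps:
$y{\left(W \right)} = \frac{3 + W}{4 + W}$
$w = 8$ ($w = 2 \cdot 4 = 8$)
$t = 4$ ($t = 1 \cdot 4 = 4$)
$t w y{\left(-1 \right)} = 4 \cdot 8 \frac{3 - 1}{4 - 1} = 32 \cdot \frac{1}{3} \cdot 2 = 32 \cdot \frac{2}{3} = \frac{64}{3}$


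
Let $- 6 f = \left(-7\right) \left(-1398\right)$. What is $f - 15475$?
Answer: $-17106$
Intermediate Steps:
$f = -1631$ ($f = - \frac{\left(-7\right) \left(-1398\right)}{6} = \left(- \frac{1}{6}\right) 9786 = -1631$)
$f - 15475 = -1631 - 15475 = -17106$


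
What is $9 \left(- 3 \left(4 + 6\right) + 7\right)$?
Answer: $-207$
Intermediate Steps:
$9 \left(- 3 \left(4 + 6\right) + 7\right) = 9 \left(\left(-3\right) 10 + 7\right) = 9 \left(-30 + 7\right) = 9 \left(-23\right) = -207$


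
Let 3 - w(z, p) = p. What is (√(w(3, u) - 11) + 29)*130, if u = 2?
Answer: 3770 + 130*I*√10 ≈ 3770.0 + 411.1*I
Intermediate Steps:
w(z, p) = 3 - p
(√(w(3, u) - 11) + 29)*130 = (√((3 - 1*2) - 11) + 29)*130 = (√((3 - 2) - 11) + 29)*130 = (√(1 - 11) + 29)*130 = (√(-10) + 29)*130 = (I*√10 + 29)*130 = (29 + I*√10)*130 = 3770 + 130*I*√10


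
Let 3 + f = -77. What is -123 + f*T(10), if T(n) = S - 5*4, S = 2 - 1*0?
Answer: 1317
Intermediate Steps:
f = -80 (f = -3 - 77 = -80)
S = 2 (S = 2 + 0 = 2)
T(n) = -18 (T(n) = 2 - 5*4 = 2 - 20 = -18)
-123 + f*T(10) = -123 - 80*(-18) = -123 + 1440 = 1317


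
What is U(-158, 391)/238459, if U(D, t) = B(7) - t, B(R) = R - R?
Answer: -23/14027 ≈ -0.0016397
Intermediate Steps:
B(R) = 0
U(D, t) = -t (U(D, t) = 0 - t = -t)
U(-158, 391)/238459 = -1*391/238459 = -391*1/238459 = -23/14027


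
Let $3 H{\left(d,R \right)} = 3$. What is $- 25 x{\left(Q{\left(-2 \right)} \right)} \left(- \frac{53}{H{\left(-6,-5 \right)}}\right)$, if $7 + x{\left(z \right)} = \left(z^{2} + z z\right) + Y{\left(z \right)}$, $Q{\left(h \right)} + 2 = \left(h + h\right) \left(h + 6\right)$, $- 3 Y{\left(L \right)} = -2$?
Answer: $\frac{2550625}{3} \approx 8.5021 \cdot 10^{5}$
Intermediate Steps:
$H{\left(d,R \right)} = 1$ ($H{\left(d,R \right)} = \frac{1}{3} \cdot 3 = 1$)
$Y{\left(L \right)} = \frac{2}{3}$ ($Y{\left(L \right)} = \left(- \frac{1}{3}\right) \left(-2\right) = \frac{2}{3}$)
$Q{\left(h \right)} = -2 + 2 h \left(6 + h\right)$ ($Q{\left(h \right)} = -2 + \left(h + h\right) \left(h + 6\right) = -2 + 2 h \left(6 + h\right)$)
$x{\left(z \right)} = - \frac{19}{3} + 2 z^{2}$ ($x{\left(z \right)} = -7 + \left(\left(z^{2} + z z\right) + \frac{2}{3}\right) = -7 + \left(\left(z^{2} + z^{2}\right) + \frac{2}{3}\right) = -7 + \left(2 z^{2} + \frac{2}{3}\right) = -7 + \left(\frac{2}{3} + 2 z^{2}\right) = - \frac{19}{3} + 2 z^{2}$)
$- 25 x{\left(Q{\left(-2 \right)} \right)} \left(- \frac{53}{H{\left(-6,-5 \right)}}\right) = - 25 \left(- \frac{19}{3} + 2 \left(-2 + 2 \left(-2\right)^{2} + 12 \left(-2\right)\right)^{2}\right) \left(- \frac{53}{1}\right) = - 25 \left(- \frac{19}{3} + 2 \left(-2 + 2 \cdot 4 - 24\right)^{2}\right) \left(\left(-53\right) 1\right) = - 25 \left(- \frac{19}{3} + 2 \left(-2 + 8 - 24\right)^{2}\right) \left(-53\right) = - 25 \left(- \frac{19}{3} + 2 \left(-18\right)^{2}\right) \left(-53\right) = - 25 \left(- \frac{19}{3} + 2 \cdot 324\right) \left(-53\right) = - 25 \left(- \frac{19}{3} + 648\right) \left(-53\right) = - 25 \cdot \frac{1925}{3} \left(-53\right) = \left(-25\right) \left(- \frac{102025}{3}\right) = \frac{2550625}{3}$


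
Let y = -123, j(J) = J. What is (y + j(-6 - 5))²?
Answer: 17956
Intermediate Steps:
(y + j(-6 - 5))² = (-123 + (-6 - 5))² = (-123 - 11)² = (-134)² = 17956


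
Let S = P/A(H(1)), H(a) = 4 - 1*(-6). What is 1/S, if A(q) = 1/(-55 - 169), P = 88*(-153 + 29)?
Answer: 1/2444288 ≈ 4.0912e-7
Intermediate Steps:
H(a) = 10 (H(a) = 4 + 6 = 10)
P = -10912 (P = 88*(-124) = -10912)
A(q) = -1/224 (A(q) = 1/(-224) = -1/224)
S = 2444288 (S = -10912/(-1/224) = -10912*(-224) = 2444288)
1/S = 1/2444288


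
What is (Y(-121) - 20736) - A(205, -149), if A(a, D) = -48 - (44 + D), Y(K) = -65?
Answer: -20858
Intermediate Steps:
A(a, D) = -92 - D (A(a, D) = -48 + (-44 - D) = -92 - D)
(Y(-121) - 20736) - A(205, -149) = (-65 - 20736) - (-92 - 1*(-149)) = -20801 - (-92 + 149) = -20801 - 1*57 = -20801 - 57 = -20858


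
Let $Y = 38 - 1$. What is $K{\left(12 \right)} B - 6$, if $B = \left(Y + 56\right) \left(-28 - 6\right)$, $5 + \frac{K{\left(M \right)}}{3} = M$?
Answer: $-66408$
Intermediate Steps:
$Y = 37$ ($Y = 38 - 1 = 37$)
$K{\left(M \right)} = -15 + 3 M$
$B = -3162$ ($B = \left(37 + 56\right) \left(-28 - 6\right) = 93 \left(-34\right) = -3162$)
$K{\left(12 \right)} B - 6 = \left(-15 + 3 \cdot 12\right) \left(-3162\right) - 6 = \left(-15 + 36\right) \left(-3162\right) - 6 = 21 \left(-3162\right) - 6 = -66402 - 6 = -66408$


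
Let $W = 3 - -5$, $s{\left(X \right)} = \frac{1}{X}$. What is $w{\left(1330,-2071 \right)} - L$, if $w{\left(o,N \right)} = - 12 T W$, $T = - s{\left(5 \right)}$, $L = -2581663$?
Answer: $\frac{12908411}{5} \approx 2.5817 \cdot 10^{6}$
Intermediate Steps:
$W = 8$ ($W = 3 + 5 = 8$)
$T = - \frac{1}{5} \approx -0.2$
$w{\left(o,N \right)} = \frac{96}{5}$ ($w{\left(o,N \right)} = \left(-12\right) \left(- \frac{1}{5}\right) 8 = \frac{12}{5} \cdot 8 = \frac{96}{5}$)
$w{\left(1330,-2071 \right)} - L = \frac{96}{5} - -2581663 = \frac{96}{5} + 2581663 = \frac{12908411}{5}$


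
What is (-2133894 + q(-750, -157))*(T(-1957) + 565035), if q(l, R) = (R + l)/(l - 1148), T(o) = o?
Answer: -1140269523323795/949 ≈ -1.2015e+12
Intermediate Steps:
q(l, R) = (R + l)/(-1148 + l)
(-2133894 + q(-750, -157))*(T(-1957) + 565035) = (-2133894 + (-157 - 750)/(-1148 - 750))*(-1957 + 565035) = (-2133894 - 907/(-1898))*563078 = (-2133894 - 1/1898*(-907))*563078 = (-2133894 + 907/1898)*563078 = -4050129905/1898*563078 = -1140269523323795/949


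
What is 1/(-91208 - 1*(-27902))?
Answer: -1/63306 ≈ -1.5796e-5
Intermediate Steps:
1/(-91208 - 1*(-27902)) = 1/(-91208 + 27902) = 1/(-63306) = -1/63306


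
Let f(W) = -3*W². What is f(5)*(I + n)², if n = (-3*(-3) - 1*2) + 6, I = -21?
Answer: -4800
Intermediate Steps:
n = 13 (n = (9 - 2) + 6 = 7 + 6 = 13)
f(5)*(I + n)² = (-3*5²)*(-21 + 13)² = -3*25*(-8)² = -75*64 = -4800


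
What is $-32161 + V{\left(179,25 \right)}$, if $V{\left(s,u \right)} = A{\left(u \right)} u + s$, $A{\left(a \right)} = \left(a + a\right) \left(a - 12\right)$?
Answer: $-15732$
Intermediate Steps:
$A{\left(a \right)} = 2 a \left(-12 + a\right)$
$V{\left(s,u \right)} = s + 2 u^{2} \left(-12 + u\right)$ ($V{\left(s,u \right)} = 2 u \left(-12 + u\right) u + s = 2 u^{2} \left(-12 + u\right) + s = s + 2 u^{2} \left(-12 + u\right)$)
$-32161 + V{\left(179,25 \right)} = -32161 + \left(179 + 2 \cdot 25^{2} \left(-12 + 25\right)\right) = -32161 + \left(179 + 2 \cdot 625 \cdot 13\right) = -32161 + \left(179 + 16250\right) = -32161 + 16429 = -15732$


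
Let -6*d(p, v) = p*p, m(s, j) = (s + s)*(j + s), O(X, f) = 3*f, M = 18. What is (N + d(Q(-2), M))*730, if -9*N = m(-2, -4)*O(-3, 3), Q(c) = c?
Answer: -54020/3 ≈ -18007.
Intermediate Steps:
m(s, j) = 2*s*(j + s) (m(s, j) = (2*s)*(j + s) = 2*s*(j + s))
d(p, v) = -p²/6 (d(p, v) = -p*p/6 = -p²/6)
N = -24 (N = -2*(-2)*(-4 - 2)*3*3/9 = -2*(-2)*(-6)*9/9 = -8*9/3 = -⅑*216 = -24)
(N + d(Q(-2), M))*730 = (-24 - ⅙*(-2)²)*730 = (-24 - ⅙*4)*730 = (-24 - ⅔)*730 = -74/3*730 = -54020/3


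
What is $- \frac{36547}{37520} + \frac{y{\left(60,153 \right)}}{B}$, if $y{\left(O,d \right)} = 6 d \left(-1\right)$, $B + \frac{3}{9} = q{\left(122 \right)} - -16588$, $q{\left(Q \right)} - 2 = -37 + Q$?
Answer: $- \frac{34492093}{33516080} \approx -1.0291$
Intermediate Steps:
$q{\left(Q \right)} = -35 + Q$ ($q{\left(Q \right)} = 2 + \left(-37 + Q\right) = -35 + Q$)
$B = \frac{50024}{3}$ ($B = - \frac{1}{3} + \left(\left(-35 + 122\right) - -16588\right) = - \frac{1}{3} + \left(87 + 16588\right) = - \frac{1}{3} + 16675 = \frac{50024}{3} \approx 16675.0$)
$y{\left(O,d \right)} = - 6 d$
$- \frac{36547}{37520} + \frac{y{\left(60,153 \right)}}{B} = - \frac{36547}{37520} + \frac{\left(-6\right) 153}{\frac{50024}{3}} = \left(-36547\right) \frac{1}{37520} - \frac{1377}{25012} = - \frac{5221}{5360} - \frac{1377}{25012} = - \frac{34492093}{33516080}$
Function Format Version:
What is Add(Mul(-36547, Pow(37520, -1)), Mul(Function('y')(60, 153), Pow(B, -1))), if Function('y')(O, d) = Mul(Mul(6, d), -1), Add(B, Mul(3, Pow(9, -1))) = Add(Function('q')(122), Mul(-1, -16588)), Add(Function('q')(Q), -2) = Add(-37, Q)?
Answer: Rational(-34492093, 33516080) ≈ -1.0291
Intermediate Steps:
Function('q')(Q) = Add(-35, Q) (Function('q')(Q) = Add(2, Add(-37, Q)) = Add(-35, Q))
B = Rational(50024, 3) (B = Add(Rational(-1, 3), Add(Add(-35, 122), Mul(-1, -16588))) = Add(Rational(-1, 3), Add(87, 16588)) = Add(Rational(-1, 3), 16675) = Rational(50024, 3) ≈ 16675.)
Function('y')(O, d) = Mul(-6, d)
Add(Mul(-36547, Pow(37520, -1)), Mul(Function('y')(60, 153), Pow(B, -1))) = Add(Mul(-36547, Pow(37520, -1)), Mul(Mul(-6, 153), Pow(Rational(50024, 3), -1))) = Add(Mul(-36547, Rational(1, 37520)), Mul(-918, Rational(3, 50024))) = Add(Rational(-5221, 5360), Rational(-1377, 25012)) = Rational(-34492093, 33516080)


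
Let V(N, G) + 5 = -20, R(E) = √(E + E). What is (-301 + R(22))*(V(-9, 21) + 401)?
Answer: -113176 + 752*√11 ≈ -1.1068e+5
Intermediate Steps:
R(E) = √2*√E (R(E) = √(2*E) = √2*√E)
V(N, G) = -25 (V(N, G) = -5 - 20 = -25)
(-301 + R(22))*(V(-9, 21) + 401) = (-301 + √2*√22)*(-25 + 401) = (-301 + 2*√11)*376 = -113176 + 752*√11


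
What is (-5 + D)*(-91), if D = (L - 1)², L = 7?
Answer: -2821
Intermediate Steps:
D = 36 (D = (7 - 1)² = 6² = 36)
(-5 + D)*(-91) = (-5 + 36)*(-91) = 31*(-91) = -2821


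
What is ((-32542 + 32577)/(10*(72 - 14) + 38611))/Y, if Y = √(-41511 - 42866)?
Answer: -35*I*√84377/3306819007 ≈ -3.0745e-6*I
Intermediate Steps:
Y = I*√84377 (Y = √(-84377) = I*√84377 ≈ 290.48*I)
((-32542 + 32577)/(10*(72 - 14) + 38611))/Y = ((-32542 + 32577)/(10*(72 - 14) + 38611))/((I*√84377)) = (35/(10*58 + 38611))*(-I*√84377/84377) = (35/(580 + 38611))*(-I*√84377/84377) = (35/39191)*(-I*√84377/84377) = (35*(1/39191))*(-I*√84377/84377) = 35*(-I*√84377/84377)/39191 = -35*I*√84377/3306819007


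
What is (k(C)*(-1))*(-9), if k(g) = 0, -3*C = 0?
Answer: 0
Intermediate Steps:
C = 0 (C = -⅓*0 = 0)
(k(C)*(-1))*(-9) = (0*(-1))*(-9) = 0*(-9) = 0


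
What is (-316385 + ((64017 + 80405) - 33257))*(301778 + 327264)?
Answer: -129091999240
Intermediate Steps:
(-316385 + ((64017 + 80405) - 33257))*(301778 + 327264) = (-316385 + (144422 - 33257))*629042 = (-316385 + 111165)*629042 = -205220*629042 = -129091999240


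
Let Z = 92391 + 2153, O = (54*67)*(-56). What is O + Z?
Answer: -108064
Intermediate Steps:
O = -202608 (O = 3618*(-56) = -202608)
Z = 94544
O + Z = -202608 + 94544 = -108064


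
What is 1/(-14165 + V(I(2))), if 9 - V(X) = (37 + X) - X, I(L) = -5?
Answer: -1/14193 ≈ -7.0457e-5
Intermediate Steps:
V(X) = -28 (V(X) = 9 - ((37 + X) - X) = 9 - 1*37 = 9 - 37 = -28)
1/(-14165 + V(I(2))) = 1/(-14165 - 28) = 1/(-14193) = -1/14193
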